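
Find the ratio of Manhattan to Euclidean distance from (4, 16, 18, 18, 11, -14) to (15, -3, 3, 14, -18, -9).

L1 = |4 - 15| + |16 - (-3)| + |18 - 3| + |18 - 14| + |11 - (-18)| + |-14 - (-9)| = 11 + 19 + 15 + 4 + 29 + 5 = 83
L2 = √(11² + 19² + 15² + 4² + 29² + 5²) = √1589 ≈ 39.8623
L1 ≥ L2 always (equality iff movement is along one axis); L1 > L2 here.
Ratio L1/L2 = 83/√1589 ≈ 2.0822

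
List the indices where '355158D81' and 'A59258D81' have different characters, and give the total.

Differing positions: 1, 3, 4. Hamming distance = 3.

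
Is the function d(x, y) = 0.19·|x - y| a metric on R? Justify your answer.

Yes. Since |x - y| is a metric on R and 0.19 > 0, the positive scalar multiple 0.19·|x - y| is also a metric: scaling by a positive constant preserves non-negativity, identity (d=0 ⟺ |x-y|=0 ⟺ x=y), symmetry, and the triangle inequality.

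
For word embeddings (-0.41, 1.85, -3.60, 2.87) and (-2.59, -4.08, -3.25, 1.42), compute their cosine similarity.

With u = (-0.41, 1.85, -3.60, 2.87), v = (-2.59, -4.08, -3.25, 1.42):
u·v = (-0.41)·(-2.59) + 1.85·(-4.08) + (-3.6)·(-3.25) + 2.87·1.42 = 1.0619 + (-7.548) + 11.7 + 4.0754 = 9.2893.
|u| = √((-0.41)² + 1.85² + (-3.6)² + 2.87²) = √(0.1681 + 3.4225 + 12.96 + 8.2369) = √24.7875, |v| = √((-2.59)² + (-4.08)² + (-3.25)² + 1.42²) = √(6.7081 + 16.6464 + 10.5625 + 2.0164) = √35.9334.
cos θ = (u·v)/(|u||v|) = 9.2893/(√24.7875·√35.9334) ≈ 0.3113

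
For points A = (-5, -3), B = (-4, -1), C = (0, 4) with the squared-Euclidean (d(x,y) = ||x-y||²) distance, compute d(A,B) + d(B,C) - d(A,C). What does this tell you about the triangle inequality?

d(A,B) = 1² + 2² = 5, d(B,C) = 4² + 5² = 41, d(A,C) = 5² + 7² = 74.
d(A,B) + d(B,C) - d(A,C) = 5 + 41 - 74 = 46 - 74 = -28. This is < 0, so the triangle inequality FAILS for these points (squared-Euclidean is not a metric).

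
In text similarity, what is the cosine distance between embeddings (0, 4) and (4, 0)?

With u = (0, 4), v = (4, 0):
u·v = 0·4 + 4·0 = 0 + 0 = 0.
|u| = √(0² + 4²) = √16, |v| = √(4² + 0²) = √16, so |u||v| = √(16·16) = √256 = 16.
cos θ = (u·v)/(|u||v|) = 0/16 = 0
Cosine distance = 1 - cos θ = 1 - 0 = 1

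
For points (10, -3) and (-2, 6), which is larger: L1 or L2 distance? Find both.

L1 = |10 - (-2)| + |-3 - 6| = 12 + 9 = 21
L2 = √(12² + 9²) = √225 = 15
L1 ≥ L2 always (equality iff movement is along one axis); L1 > L2 here.
Ratio L1/L2 = 21/15 = 1.4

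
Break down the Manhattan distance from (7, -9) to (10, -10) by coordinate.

Σ|x_i - y_i| = |7 - 10| + |-9 - (-10)| = 3 + 1 = 4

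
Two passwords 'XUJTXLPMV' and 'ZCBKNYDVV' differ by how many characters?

Differing positions: 1, 2, 3, 4, 5, 6, 7, 8. Hamming distance = 8.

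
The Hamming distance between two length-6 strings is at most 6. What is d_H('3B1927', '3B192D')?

Differing positions: 6. Hamming distance = 1. The maximum possible Hamming distance for length-6 strings is 6, so d_H/6 = 1/6 ≈ 0.1667.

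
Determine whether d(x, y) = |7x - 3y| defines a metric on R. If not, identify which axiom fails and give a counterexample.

No. d fails symmetry: d(6, 4) = |7·6 - 3·4| = |30| = 30, but d(4, 6) = |7·4 - 3·6| = |10| = 10. Since 30 ≠ 10, d(x,y) ≠ d(y,x) in general.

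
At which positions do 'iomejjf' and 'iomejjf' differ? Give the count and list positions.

Differing positions: none. Hamming distance = 0.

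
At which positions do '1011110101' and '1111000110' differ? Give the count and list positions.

Differing positions: 2, 5, 6, 9, 10. Hamming distance = 5.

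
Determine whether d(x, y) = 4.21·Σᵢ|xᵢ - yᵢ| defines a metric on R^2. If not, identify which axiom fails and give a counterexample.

Yes. The L1 (Manhattan) norm induces a metric on R^2, and multiplying a metric by a positive constant 4.21 > 0 preserves all four axioms: non-negativity (4.21·||x-y|| ≥ 0), identity (4.21·||x-y|| = 0 ⟺ ||x-y|| = 0 ⟺ x = y), symmetry (||x-y|| = ||y-x||), and the triangle inequality (4.21·||x-z|| ≤ 4.21·||x-y|| + 4.21·||y-z||). So d is a metric.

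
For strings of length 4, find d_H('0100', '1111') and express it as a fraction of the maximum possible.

Differing positions: 1, 3, 4. Hamming distance = 3. The maximum possible Hamming distance for length-4 strings is 4, so d_H/4 = 3/4 = 0.75.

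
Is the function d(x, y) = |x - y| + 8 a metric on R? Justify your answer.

No. d fails identity of indiscernibles (specifically d(x,x) = 0): d(-6, -6) = |-6 - (-6)| + 8 = 0 + 8 = 8 ≠ 0.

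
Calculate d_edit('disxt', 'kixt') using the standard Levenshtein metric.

Let D[i][j] be the edit distance between the first i characters of 'disxt' and the first j characters of 'kixt', with D[i][0] = i, D[0][j] = j, and D[i][j] = D[i-1][j-1] if the characters match, else 1 + min(D[i-1][j], D[i][j-1], D[i-1][j-1]). Filling the table (rows: prefixes of 'disxt', columns: prefixes of 'kixt'):
     ε  k  i  x  t
  ε  0  1  2  3  4
  d  1  1  2  3  4
  i  2  2  1  2  3
  s  3  3  2  2  3
  x  4  4  3  2  3
  t  5  5  4  3  2
The bottom-right entry gives D[5][4] = 2, so no sequence of fewer than 2 edits works. Backtracking through the table gives one optimal edit sequence (2 edits):
  disxt → kisxt (sub d→k @1)
  kisxt → kixt (del s @3)
Edit distance = 2.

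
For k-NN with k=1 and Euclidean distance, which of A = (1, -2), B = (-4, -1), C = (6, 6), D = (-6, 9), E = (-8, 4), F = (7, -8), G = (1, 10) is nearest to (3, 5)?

Distances: d(A) ≈ 7.2801, d(B) ≈ 9.2195, d(C) ≈ 3.1623, d(D) ≈ 9.8489, d(E) ≈ 11.0454, d(F) ≈ 13.6015, d(G) ≈ 5.3852. Nearest: C = (6, 6) with distance 3.1623.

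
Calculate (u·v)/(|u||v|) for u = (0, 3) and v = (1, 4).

With u = (0, 3), v = (1, 4):
u·v = 0·1 + 3·4 = 0 + 12 = 12.
|u| = √(0² + 3²) = √9, |v| = √(1² + 4²) = √17, so |u||v| = √(9·17) = √153.
cos θ = (u·v)/(|u||v|) = 12/√153 ≈ 0.9701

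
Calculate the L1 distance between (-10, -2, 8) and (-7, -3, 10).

Σ|x_i - y_i| = |-10 - (-7)| + |-2 - (-3)| + |8 - 10| = 3 + 1 + 2 = 6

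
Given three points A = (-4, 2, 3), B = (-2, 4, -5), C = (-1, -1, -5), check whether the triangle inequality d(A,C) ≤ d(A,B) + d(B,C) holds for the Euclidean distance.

d(A,B) = √(2² + 2² + 8²) = √72 ≈ 8.4853, d(B,C) = √(1² + 5² + 0²) = √26 ≈ 5.099, d(A,C) = √(3² + 3² + 8²) = √82 ≈ 9.0554.
d(A,C) ≈ 9.0554 ≤ 8.4853 + 5.099 = 13.5843. Triangle inequality is satisfied.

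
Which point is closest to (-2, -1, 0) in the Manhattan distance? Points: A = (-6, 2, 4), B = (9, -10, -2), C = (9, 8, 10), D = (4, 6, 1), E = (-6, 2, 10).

Distances: d(A) = 11, d(B) = 22, d(C) = 30, d(D) = 14, d(E) = 17. Nearest: A = (-6, 2, 4) with distance 11.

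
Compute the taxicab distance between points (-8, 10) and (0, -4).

Σ|x_i - y_i| = |-8 - 0| + |10 - (-4)| = 8 + 14 = 22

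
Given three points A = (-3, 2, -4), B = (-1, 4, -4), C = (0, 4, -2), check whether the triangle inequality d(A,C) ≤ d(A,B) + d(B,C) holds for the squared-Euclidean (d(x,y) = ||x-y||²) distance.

d(A,B) = 2² + 2² + 0² = 8, d(B,C) = 1² + 0² + 2² = 5, d(A,C) = 3² + 2² + 2² = 17.
d(A,C) = 17 > 8 + 5 = 13. Triangle inequality is VIOLATED. (Squared-Euclidean is not a metric — this is a counterexample.)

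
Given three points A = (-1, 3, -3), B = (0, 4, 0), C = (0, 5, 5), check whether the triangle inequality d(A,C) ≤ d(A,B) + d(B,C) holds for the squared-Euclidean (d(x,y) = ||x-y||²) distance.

d(A,B) = 1² + 1² + 3² = 11, d(B,C) = 0² + 1² + 5² = 26, d(A,C) = 1² + 2² + 8² = 69.
d(A,C) = 69 > 11 + 26 = 37. Triangle inequality is VIOLATED. (Squared-Euclidean is not a metric — this is a counterexample.)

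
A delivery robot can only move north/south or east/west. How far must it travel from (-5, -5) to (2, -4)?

Σ|x_i - y_i| = |-5 - 2| + |-5 - (-4)| = 7 + 1 = 8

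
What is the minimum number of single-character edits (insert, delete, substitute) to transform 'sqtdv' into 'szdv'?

Let D[i][j] be the edit distance between the first i characters of 'sqtdv' and the first j characters of 'szdv', with D[i][0] = i, D[0][j] = j, and D[i][j] = D[i-1][j-1] if the characters match, else 1 + min(D[i-1][j], D[i][j-1], D[i-1][j-1]). Filling the table (rows: prefixes of 'sqtdv', columns: prefixes of 'szdv'):
     ε  s  z  d  v
  ε  0  1  2  3  4
  s  1  0  1  2  3
  q  2  1  1  2  3
  t  3  2  2  2  3
  d  4  3  3  2  3
  v  5  4  4  3  2
The bottom-right entry gives D[5][4] = 2, so no sequence of fewer than 2 edits works. Backtracking through the table gives one optimal edit sequence (2 edits):
  sqtdv → stdv (del q @2)
  stdv → szdv (sub t→z @2)
Edit distance = 2.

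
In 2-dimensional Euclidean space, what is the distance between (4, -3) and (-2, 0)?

√(Σ(x_i - y_i)²) = √((4 - (-2))² + (-3 - 0)²)
= √(6² + (-3)²) = √(36 + 9) = √45 ≈ 6.7082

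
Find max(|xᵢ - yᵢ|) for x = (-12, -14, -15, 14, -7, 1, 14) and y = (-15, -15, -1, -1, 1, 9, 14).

max(|x_i - y_i|) = max(|-12 - (-15)|, |-14 - (-15)|, |-15 - (-1)|, |14 - (-1)|, |-7 - 1|, |1 - 9|, |14 - 14|) = max(3, 1, 14, 15, 8, 8, 0) = 15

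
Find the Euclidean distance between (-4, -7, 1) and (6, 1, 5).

√(Σ(x_i - y_i)²) = √((-4 - 6)² + (-7 - 1)² + (1 - 5)²)
= √((-10)² + (-8)² + (-4)²) = √(100 + 64 + 16) = √180 ≈ 13.4164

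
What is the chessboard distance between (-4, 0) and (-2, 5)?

max(|x_i - y_i|) = max(|-4 - (-2)|, |0 - 5|) = max(2, 5) = 5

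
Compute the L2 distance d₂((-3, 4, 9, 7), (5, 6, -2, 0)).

√(Σ(x_i - y_i)²) = √((-3 - 5)² + (4 - 6)² + (9 - (-2))² + (7 - 0)²)
= √((-8)² + (-2)² + 11² + 7²) = √(64 + 4 + 121 + 49) = √238 ≈ 15.4272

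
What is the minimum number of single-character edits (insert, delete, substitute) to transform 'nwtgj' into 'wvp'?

Let D[i][j] be the edit distance between the first i characters of 'nwtgj' and the first j characters of 'wvp', with D[i][0] = i, D[0][j] = j, and D[i][j] = D[i-1][j-1] if the characters match, else 1 + min(D[i-1][j], D[i][j-1], D[i-1][j-1]). Filling the table (rows: prefixes of 'nwtgj', columns: prefixes of 'wvp'):
     ε  w  v  p
  ε  0  1  2  3
  n  1  1  2  3
  w  2  1  2  3
  t  3  2  2  3
  g  4  3  3  3
  j  5  4  4  4
The bottom-right entry gives D[5][3] = 4, so no sequence of fewer than 4 edits works. Backtracking through the table gives one optimal edit sequence (4 edits):
  nwtgj → wtgj (del n @1)
  wtgj → wgj (del t @2)
  wgj → wvj (sub g→v @2)
  wvj → wvp (sub j→p @3)
Edit distance = 4.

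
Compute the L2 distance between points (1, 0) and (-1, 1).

(Σ|x_i - y_i|^2)^(1/2) = (|1 - (-1)|^2 + |0 - 1|^2)^(1/2)
= (2^2 + 1^2)^(1/2) = (4 + 1)^(1/2) = (5)^(1/2) ≈ 2.2361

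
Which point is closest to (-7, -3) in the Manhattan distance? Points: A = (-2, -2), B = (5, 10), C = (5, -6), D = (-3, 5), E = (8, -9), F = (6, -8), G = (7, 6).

Distances: d(A) = 6, d(B) = 25, d(C) = 15, d(D) = 12, d(E) = 21, d(F) = 18, d(G) = 23. Nearest: A = (-2, -2) with distance 6.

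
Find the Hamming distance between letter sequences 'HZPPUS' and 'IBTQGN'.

Differing positions: 1, 2, 3, 4, 5, 6. Hamming distance = 6.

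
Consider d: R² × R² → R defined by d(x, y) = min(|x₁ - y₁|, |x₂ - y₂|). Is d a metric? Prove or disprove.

No. d fails identity of indiscernibles: take x = (-4, 0) and y = (-4, 1). Then d(x,y) = min(|-4 - (-4)|, |0 - 1|) = min(0, 1) = 0, yet x ≠ y.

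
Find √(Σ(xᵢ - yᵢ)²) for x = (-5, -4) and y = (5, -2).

√(Σ(x_i - y_i)²) = √((-5 - 5)² + (-4 - (-2))²)
= √((-10)² + (-2)²) = √(100 + 4) = √104 ≈ 10.198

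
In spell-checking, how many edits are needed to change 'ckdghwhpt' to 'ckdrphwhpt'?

Let D[i][j] be the edit distance between the first i characters of 'ckdghwhpt' and the first j characters of 'ckdrphwhpt', with D[i][0] = i, D[0][j] = j, and D[i][j] = D[i-1][j-1] if the characters match, else 1 + min(D[i-1][j], D[i][j-1], D[i-1][j-1]). Filling the table (rows: prefixes of 'ckdghwhpt', columns: prefixes of 'ckdrphwhpt'):
     ε  c  k  d  r  p  h  w  h  p  t
  ε  0  1  2  3  4  5  6  7  8  9 10
  c  1  0  1  2  3  4  5  6  7  8  9
  k  2  1  0  1  2  3  4  5  6  7  8
  d  3  2  1  0  1  2  3  4  5  6  7
  g  4  3  2  1  1  2  3  4  5  6  7
  h  5  4  3  2  2  2  2  3  4  5  6
  w  6  5  4  3  3  3  3  2  3  4  5
  h  7  6  5  4  4  4  3  3  2  3  4
  p  8  7  6  5  5  4  4  4  3  2  3
  t  9  8  7  6  6  5  5  5  4  3  2
The bottom-right entry gives D[9][10] = 2, so no sequence of fewer than 2 edits works. Backtracking through the table gives one optimal edit sequence (2 edits):
  ckdghwhpt → ckdrghwhpt (ins r @4)
  ckdrghwhpt → ckdrphwhpt (sub g→p @5)
Edit distance = 2.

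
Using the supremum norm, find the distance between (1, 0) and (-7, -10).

max(|x_i - y_i|) = max(|1 - (-7)|, |0 - (-10)|) = max(8, 10) = 10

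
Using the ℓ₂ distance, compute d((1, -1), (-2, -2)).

(Σ|x_i - y_i|^2)^(1/2) = (|1 - (-2)|^2 + |-1 - (-2)|^2)^(1/2)
= (3^2 + 1^2)^(1/2) = (9 + 1)^(1/2) = (10)^(1/2) ≈ 3.1623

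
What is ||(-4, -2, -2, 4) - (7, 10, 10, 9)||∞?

max(|x_i - y_i|) = max(|-4 - 7|, |-2 - 10|, |-2 - 10|, |4 - 9|) = max(11, 12, 12, 5) = 12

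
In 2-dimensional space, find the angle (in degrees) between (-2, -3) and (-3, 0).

With u = (-2, -3), v = (-3, 0):
u·v = (-2)·(-3) + (-3)·0 = 6 + 0 = 6.
|u| = √((-2)² + (-3)²) = √13, |v| = √((-3)² + 0²) = √9, so |u||v| = √(13·9) = √117.
cos θ = (u·v)/(|u||v|) = 6/√117 ≈ 0.5547
θ = arccos(0.5547) ≈ 56.31°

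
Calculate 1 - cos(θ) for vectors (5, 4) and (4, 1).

With u = (5, 4), v = (4, 1):
u·v = 5·4 + 4·1 = 20 + 4 = 24.
|u| = √(5² + 4²) = √41, |v| = √(4² + 1²) = √17, so |u||v| = √(41·17) = √697.
cos θ = (u·v)/(|u||v|) = 24/√697 ≈ 0.9091
Cosine distance = 1 - cos θ ≈ 1 - 0.9091 = 0.0909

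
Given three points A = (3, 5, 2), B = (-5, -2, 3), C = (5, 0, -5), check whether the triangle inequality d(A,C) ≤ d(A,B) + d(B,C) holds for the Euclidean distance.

d(A,B) = √(8² + 7² + 1²) = √114 ≈ 10.6771, d(B,C) = √(10² + 2² + 8²) = √168 ≈ 12.9615, d(A,C) = √(2² + 5² + 7²) = √78 ≈ 8.8318.
d(A,C) ≈ 8.8318 ≤ 10.6771 + 12.9615 = 23.6386. Triangle inequality is satisfied.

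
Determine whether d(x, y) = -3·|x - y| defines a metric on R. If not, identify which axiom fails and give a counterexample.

No. With c = -3 < 0, d fails non-negativity: d(3, 11) = -3·|3 - 11| = -3·8 = -24 < 0.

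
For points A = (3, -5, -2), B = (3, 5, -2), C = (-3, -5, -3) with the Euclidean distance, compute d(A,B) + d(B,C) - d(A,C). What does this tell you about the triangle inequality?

d(A,B) = √(0² + 10² + 0²) = √100 = 10, d(B,C) = √(6² + 10² + 1²) = √137 ≈ 11.7047, d(A,C) = √(6² + 0² + 1²) = √37 ≈ 6.0828.
d(A,B) + d(B,C) - d(A,C) = 10 + 11.7047 - 6.0828 = 21.7047 - 6.0828 = 15.6219 (to 4 decimal places). This is ≥ 0, so the triangle inequality holds for these points.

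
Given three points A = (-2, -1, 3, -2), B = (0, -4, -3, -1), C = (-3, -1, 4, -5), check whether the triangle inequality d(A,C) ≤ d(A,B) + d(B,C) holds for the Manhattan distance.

d(A,B) = 2 + 3 + 6 + 1 = 12, d(B,C) = 3 + 3 + 7 + 4 = 17, d(A,C) = 1 + 0 + 1 + 3 = 5.
d(A,C) = 5 ≤ 12 + 17 = 29. Triangle inequality is satisfied.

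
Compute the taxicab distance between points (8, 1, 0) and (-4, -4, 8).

Σ|x_i - y_i| = |8 - (-4)| + |1 - (-4)| + |0 - 8| = 12 + 5 + 8 = 25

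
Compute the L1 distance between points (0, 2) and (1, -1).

Σ|x_i - y_i| = |0 - 1| + |2 - (-1)| = 1 + 3 = 4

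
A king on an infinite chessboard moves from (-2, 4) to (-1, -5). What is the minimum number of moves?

max(|x_i - y_i|) = max(|-2 - (-1)|, |4 - (-5)|) = max(1, 9) = 9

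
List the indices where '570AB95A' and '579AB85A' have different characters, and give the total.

Differing positions: 3, 6. Hamming distance = 2.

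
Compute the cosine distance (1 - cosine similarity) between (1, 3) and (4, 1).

With u = (1, 3), v = (4, 1):
u·v = 1·4 + 3·1 = 4 + 3 = 7.
|u| = √(1² + 3²) = √10, |v| = √(4² + 1²) = √17, so |u||v| = √(10·17) = √170.
cos θ = (u·v)/(|u||v|) = 7/√170 ≈ 0.5369
Cosine distance = 1 - cos θ ≈ 1 - 0.5369 = 0.4631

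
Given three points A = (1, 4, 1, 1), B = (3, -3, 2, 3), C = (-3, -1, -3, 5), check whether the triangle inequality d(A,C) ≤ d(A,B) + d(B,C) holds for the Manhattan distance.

d(A,B) = 2 + 7 + 1 + 2 = 12, d(B,C) = 6 + 2 + 5 + 2 = 15, d(A,C) = 4 + 5 + 4 + 4 = 17.
d(A,C) = 17 ≤ 12 + 15 = 27. Triangle inequality is satisfied.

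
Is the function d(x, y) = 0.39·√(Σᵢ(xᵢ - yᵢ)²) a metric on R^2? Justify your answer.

Yes. The L2 (Euclidean) norm induces a metric on R^2, and multiplying a metric by a positive constant 0.39 > 0 preserves all four axioms: non-negativity (0.39·||x-y|| ≥ 0), identity (0.39·||x-y|| = 0 ⟺ ||x-y|| = 0 ⟺ x = y), symmetry (||x-y|| = ||y-x||), and the triangle inequality (0.39·||x-z|| ≤ 0.39·||x-y|| + 0.39·||y-z||). So d is a metric.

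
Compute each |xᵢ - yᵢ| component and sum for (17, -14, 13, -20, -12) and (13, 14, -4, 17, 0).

Σ|x_i - y_i| = |17 - 13| + |-14 - 14| + |13 - (-4)| + |-20 - 17| + |-12 - 0| = 4 + 28 + 17 + 37 + 12 = 98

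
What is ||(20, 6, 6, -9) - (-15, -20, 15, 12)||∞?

max(|x_i - y_i|) = max(|20 - (-15)|, |6 - (-20)|, |6 - 15|, |-9 - 12|) = max(35, 26, 9, 21) = 35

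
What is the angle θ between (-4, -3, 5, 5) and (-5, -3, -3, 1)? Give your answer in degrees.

With u = (-4, -3, 5, 5), v = (-5, -3, -3, 1):
u·v = (-4)·(-5) + (-3)·(-3) + 5·(-3) + 5·1 = 20 + 9 + (-15) + 5 = 19.
|u| = √((-4)² + (-3)² + 5² + 5²) = √75, |v| = √((-5)² + (-3)² + (-3)² + 1²) = √44, so |u||v| = √(75·44) = √3300.
cos θ = (u·v)/(|u||v|) = 19/√3300 ≈ 0.330748
θ = arccos(0.330748) ≈ 70.69°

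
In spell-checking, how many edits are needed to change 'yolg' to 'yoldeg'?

Let D[i][j] be the edit distance between the first i characters of 'yolg' and the first j characters of 'yoldeg', with D[i][0] = i, D[0][j] = j, and D[i][j] = D[i-1][j-1] if the characters match, else 1 + min(D[i-1][j], D[i][j-1], D[i-1][j-1]). Filling the table (rows: prefixes of 'yolg', columns: prefixes of 'yoldeg'):
     ε  y  o  l  d  e  g
  ε  0  1  2  3  4  5  6
  y  1  0  1  2  3  4  5
  o  2  1  0  1  2  3  4
  l  3  2  1  0  1  2  3
  g  4  3  2  1  1  2  2
The bottom-right entry gives D[4][6] = 2, so no sequence of fewer than 2 edits works. Backtracking through the table gives one optimal edit sequence (2 edits):
  yolg → yoldg (ins d @4)
  yoldg → yoldeg (ins e @5)
Edit distance = 2.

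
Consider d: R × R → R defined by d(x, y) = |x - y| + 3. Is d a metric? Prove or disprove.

No. d fails identity of indiscernibles (specifically d(x,x) = 0): d(7, 7) = |7 - 7| + 3 = 0 + 3 = 3 ≠ 0.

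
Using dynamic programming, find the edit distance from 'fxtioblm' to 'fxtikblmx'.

Let D[i][j] be the edit distance between the first i characters of 'fxtioblm' and the first j characters of 'fxtikblmx', with D[i][0] = i, D[0][j] = j, and D[i][j] = D[i-1][j-1] if the characters match, else 1 + min(D[i-1][j], D[i][j-1], D[i-1][j-1]). Filling the table (rows: prefixes of 'fxtioblm', columns: prefixes of 'fxtikblmx'):
     ε  f  x  t  i  k  b  l  m  x
  ε  0  1  2  3  4  5  6  7  8  9
  f  1  0  1  2  3  4  5  6  7  8
  x  2  1  0  1  2  3  4  5  6  7
  t  3  2  1  0  1  2  3  4  5  6
  i  4  3  2  1  0  1  2  3  4  5
  o  5  4  3  2  1  1  2  3  4  5
  b  6  5  4  3  2  2  1  2  3  4
  l  7  6  5  4  3  3  2  1  2  3
  m  8  7  6  5  4  4  3  2  1  2
The bottom-right entry gives D[8][9] = 2, so no sequence of fewer than 2 edits works. Backtracking through the table gives one optimal edit sequence (2 edits):
  fxtioblm → fxtikblm (sub o→k @5)
  fxtikblm → fxtikblmx (ins x @9)
Edit distance = 2.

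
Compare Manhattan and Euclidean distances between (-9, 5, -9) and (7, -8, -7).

L1 = |-9 - 7| + |5 - (-8)| + |-9 - (-7)| = 16 + 13 + 2 = 31
L2 = √(16² + 13² + 2²) = √429 ≈ 20.7123
L1 ≥ L2 always (equality iff movement is along one axis); L1 > L2 here.
Ratio L1/L2 = 31/√429 ≈ 1.4967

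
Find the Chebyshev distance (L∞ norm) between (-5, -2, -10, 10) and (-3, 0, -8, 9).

max(|x_i - y_i|) = max(|-5 - (-3)|, |-2 - 0|, |-10 - (-8)|, |10 - 9|) = max(2, 2, 2, 1) = 2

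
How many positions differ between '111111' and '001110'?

Differing positions: 1, 2, 6. Hamming distance = 3.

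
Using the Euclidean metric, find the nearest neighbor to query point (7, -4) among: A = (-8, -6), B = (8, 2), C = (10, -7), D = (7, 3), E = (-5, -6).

Distances: d(A) ≈ 15.1327, d(B) ≈ 6.0828, d(C) ≈ 4.2426, d(D) = 7, d(E) ≈ 12.1655. Nearest: C = (10, -7) with distance 4.2426.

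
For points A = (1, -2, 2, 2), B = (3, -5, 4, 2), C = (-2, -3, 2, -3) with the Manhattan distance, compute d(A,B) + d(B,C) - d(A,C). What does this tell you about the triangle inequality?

d(A,B) = 2 + 3 + 2 + 0 = 7, d(B,C) = 5 + 2 + 2 + 5 = 14, d(A,C) = 3 + 1 + 0 + 5 = 9.
d(A,B) + d(B,C) - d(A,C) = 7 + 14 - 9 = 21 - 9 = 12. This is ≥ 0, so the triangle inequality holds for these points.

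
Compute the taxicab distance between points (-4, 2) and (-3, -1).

Σ|x_i - y_i| = |-4 - (-3)| + |2 - (-1)| = 1 + 3 = 4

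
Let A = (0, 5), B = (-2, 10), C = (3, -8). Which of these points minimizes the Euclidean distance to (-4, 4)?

Distances: d(A) ≈ 4.1231, d(B) ≈ 6.3246, d(C) ≈ 13.8924. Nearest: A = (0, 5) with distance 4.1231.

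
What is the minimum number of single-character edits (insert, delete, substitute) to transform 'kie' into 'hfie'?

Let D[i][j] be the edit distance between the first i characters of 'kie' and the first j characters of 'hfie', with D[i][0] = i, D[0][j] = j, and D[i][j] = D[i-1][j-1] if the characters match, else 1 + min(D[i-1][j], D[i][j-1], D[i-1][j-1]). Filling the table (rows: prefixes of 'kie', columns: prefixes of 'hfie'):
     ε  h  f  i  e
  ε  0  1  2  3  4
  k  1  1  2  3  4
  i  2  2  2  2  3
  e  3  3  3  3  2
The bottom-right entry gives D[3][4] = 2, so no sequence of fewer than 2 edits works. Backtracking through the table gives one optimal edit sequence (2 edits):
  kie → hkie (ins h @1)
  hkie → hfie (sub k→f @2)
Edit distance = 2.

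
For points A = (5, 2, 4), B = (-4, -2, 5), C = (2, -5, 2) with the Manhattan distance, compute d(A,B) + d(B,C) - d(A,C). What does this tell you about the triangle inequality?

d(A,B) = 9 + 4 + 1 = 14, d(B,C) = 6 + 3 + 3 = 12, d(A,C) = 3 + 7 + 2 = 12.
d(A,B) + d(B,C) - d(A,C) = 14 + 12 - 12 = 26 - 12 = 14. This is ≥ 0, so the triangle inequality holds for these points.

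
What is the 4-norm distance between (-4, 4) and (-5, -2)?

(Σ|x_i - y_i|^4)^(1/4) = (|-4 - (-5)|^4 + |4 - (-2)|^4)^(1/4)
= (1^4 + 6^4)^(1/4) = (1 + 1296)^(1/4) = (1297)^(1/4) ≈ 6.0012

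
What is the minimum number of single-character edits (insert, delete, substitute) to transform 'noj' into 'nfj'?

Let D[i][j] be the edit distance between the first i characters of 'noj' and the first j characters of 'nfj', with D[i][0] = i, D[0][j] = j, and D[i][j] = D[i-1][j-1] if the characters match, else 1 + min(D[i-1][j], D[i][j-1], D[i-1][j-1]). Filling the table (rows: prefixes of 'noj', columns: prefixes of 'nfj'):
     ε  n  f  j
  ε  0  1  2  3
  n  1  0  1  2
  o  2  1  1  2
  j  3  2  2  1
The bottom-right entry gives D[3][3] = 1, so no sequence of fewer than 1 edit works. Backtracking through the table gives one optimal edit sequence (1 edit):
  noj → nfj (sub o→f @2)
Edit distance = 1.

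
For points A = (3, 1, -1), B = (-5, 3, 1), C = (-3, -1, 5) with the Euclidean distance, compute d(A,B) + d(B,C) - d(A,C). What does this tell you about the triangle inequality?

d(A,B) = √(8² + 2² + 2²) = √72 ≈ 8.4853, d(B,C) = √(2² + 4² + 4²) = √36 = 6, d(A,C) = √(6² + 2² + 6²) = √76 ≈ 8.7178.
d(A,B) + d(B,C) - d(A,C) = 8.4853 + 6 - 8.7178 = 14.4853 - 8.7178 = 5.7675 (to 4 decimal places). This is ≥ 0, so the triangle inequality holds for these points.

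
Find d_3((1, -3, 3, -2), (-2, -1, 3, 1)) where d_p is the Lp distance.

(Σ|x_i - y_i|^3)^(1/3) = (|1 - (-2)|^3 + |-3 - (-1)|^3 + |3 - 3|^3 + |-2 - 1|^3)^(1/3)
= (3^3 + 2^3 + 0^3 + 3^3)^(1/3) = (27 + 8 + 0 + 27)^(1/3) = (62)^(1/3) ≈ 3.9579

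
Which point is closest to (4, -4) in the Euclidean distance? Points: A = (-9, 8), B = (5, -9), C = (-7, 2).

Distances: d(A) ≈ 17.6918, d(B) ≈ 5.099, d(C) ≈ 12.53. Nearest: B = (5, -9) with distance 5.099.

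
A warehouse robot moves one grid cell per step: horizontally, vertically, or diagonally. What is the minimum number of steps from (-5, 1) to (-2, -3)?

max(|x_i - y_i|) = max(|-5 - (-2)|, |1 - (-3)|) = max(3, 4) = 4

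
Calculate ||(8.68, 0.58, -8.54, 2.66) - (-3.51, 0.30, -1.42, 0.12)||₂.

√(Σ(x_i - y_i)²) = √((8.68 - (-3.51))² + (0.58 - 0.3)² + (-8.54 - (-1.42))² + (2.66 - 0.12)²)
= √(12.19² + 0.28² + (-7.12)² + 2.54²) = √(148.5961 + 0.0784 + 50.6944 + 6.4516) = √205.8205 ≈ 14.3464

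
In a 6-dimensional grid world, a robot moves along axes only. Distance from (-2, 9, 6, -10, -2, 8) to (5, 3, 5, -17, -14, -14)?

Σ|x_i - y_i| = |-2 - 5| + |9 - 3| + |6 - 5| + |-10 - (-17)| + |-2 - (-14)| + |8 - (-14)| = 7 + 6 + 1 + 7 + 12 + 22 = 55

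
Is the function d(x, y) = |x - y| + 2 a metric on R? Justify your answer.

No. d fails identity of indiscernibles (specifically d(x,x) = 0): d(4, 4) = |4 - 4| + 2 = 0 + 2 = 2 ≠ 0.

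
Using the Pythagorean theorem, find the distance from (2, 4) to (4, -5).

√(Σ(x_i - y_i)²) = √((2 - 4)² + (4 - (-5))²)
= √((-2)² + 9²) = √(4 + 81) = √85 ≈ 9.2195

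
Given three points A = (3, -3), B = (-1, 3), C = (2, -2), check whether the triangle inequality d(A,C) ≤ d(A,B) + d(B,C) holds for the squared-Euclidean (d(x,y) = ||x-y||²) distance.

d(A,B) = 4² + 6² = 52, d(B,C) = 3² + 5² = 34, d(A,C) = 1² + 1² = 2.
d(A,C) = 2 ≤ 52 + 34 = 86. Triangle inequality is satisfied.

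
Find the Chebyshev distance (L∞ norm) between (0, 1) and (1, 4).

max(|x_i - y_i|) = max(|0 - 1|, |1 - 4|) = max(1, 3) = 3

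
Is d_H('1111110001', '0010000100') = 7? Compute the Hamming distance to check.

Differing positions: 1, 2, 4, 5, 6, 8, 10. Hamming distance = 7, so the claim is true.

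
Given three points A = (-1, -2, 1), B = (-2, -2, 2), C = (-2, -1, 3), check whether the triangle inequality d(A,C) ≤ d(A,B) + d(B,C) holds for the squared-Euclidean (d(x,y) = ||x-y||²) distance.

d(A,B) = 1² + 0² + 1² = 2, d(B,C) = 0² + 1² + 1² = 2, d(A,C) = 1² + 1² + 2² = 6.
d(A,C) = 6 > 2 + 2 = 4. Triangle inequality is VIOLATED. (Squared-Euclidean is not a metric — this is a counterexample.)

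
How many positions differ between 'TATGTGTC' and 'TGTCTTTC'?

Differing positions: 2, 4, 6. Hamming distance = 3.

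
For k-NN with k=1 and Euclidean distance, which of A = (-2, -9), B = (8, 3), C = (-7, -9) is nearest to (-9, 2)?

Distances: d(A) ≈ 13.0384, d(B) ≈ 17.0294, d(C) ≈ 11.1803. Nearest: C = (-7, -9) with distance 11.1803.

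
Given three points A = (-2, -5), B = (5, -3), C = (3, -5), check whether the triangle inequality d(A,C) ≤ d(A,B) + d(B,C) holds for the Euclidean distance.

d(A,B) = √(7² + 2²) = √53 ≈ 7.2801, d(B,C) = √(2² + 2²) = √8 ≈ 2.8284, d(A,C) = √(5² + 0²) = √25 = 5.
d(A,C) = 5 ≤ 7.2801 + 2.8284 = 10.1085. Triangle inequality is satisfied.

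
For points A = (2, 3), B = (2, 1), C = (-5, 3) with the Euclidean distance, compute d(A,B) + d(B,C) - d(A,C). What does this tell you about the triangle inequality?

d(A,B) = √(0² + 2²) = √4 = 2, d(B,C) = √(7² + 2²) = √53 ≈ 7.2801, d(A,C) = √(7² + 0²) = √49 = 7.
d(A,B) + d(B,C) - d(A,C) = 2 + 7.2801 - 7 = 9.2801 - 7 = 2.2801 (to 4 decimal places). This is ≥ 0, so the triangle inequality holds for these points.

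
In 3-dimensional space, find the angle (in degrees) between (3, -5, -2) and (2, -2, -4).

With u = (3, -5, -2), v = (2, -2, -4):
u·v = 3·2 + (-5)·(-2) + (-2)·(-4) = 6 + 10 + 8 = 24.
|u| = √(3² + (-5)² + (-2)²) = √38, |v| = √(2² + (-2)² + (-4)²) = √24, so |u||v| = √(38·24) = √912.
cos θ = (u·v)/(|u||v|) = 24/√912 ≈ 0.794719
θ = arccos(0.794719) ≈ 37.37°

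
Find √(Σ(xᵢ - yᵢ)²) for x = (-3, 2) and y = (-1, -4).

√(Σ(x_i - y_i)²) = √((-3 - (-1))² + (2 - (-4))²)
= √((-2)² + 6²) = √(4 + 36) = √40 ≈ 6.3246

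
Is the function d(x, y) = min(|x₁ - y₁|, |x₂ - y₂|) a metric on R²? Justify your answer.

No. d fails identity of indiscernibles: take x = (0, 0) and y = (0, 9). Then d(x,y) = min(|0 - 0|, |0 - 9|) = min(0, 9) = 0, yet x ≠ y.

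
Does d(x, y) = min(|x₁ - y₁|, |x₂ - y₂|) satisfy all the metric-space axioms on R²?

No. d fails identity of indiscernibles: take x = (4, 0) and y = (4, 3). Then d(x,y) = min(|4 - 4|, |0 - 3|) = min(0, 3) = 0, yet x ≠ y.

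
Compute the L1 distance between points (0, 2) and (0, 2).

Σ|x_i - y_i| = |0 - 0| + |2 - 2| = 0 + 0 = 0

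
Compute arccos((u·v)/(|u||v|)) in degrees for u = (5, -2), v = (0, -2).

With u = (5, -2), v = (0, -2):
u·v = 5·0 + (-2)·(-2) = 0 + 4 = 4.
|u| = √(5² + (-2)²) = √29, |v| = √(0² + (-2)²) = √4, so |u||v| = √(29·4) = √116.
cos θ = (u·v)/(|u||v|) = 4/√116 ≈ 0.371391
θ = arccos(0.371391) ≈ 68.2°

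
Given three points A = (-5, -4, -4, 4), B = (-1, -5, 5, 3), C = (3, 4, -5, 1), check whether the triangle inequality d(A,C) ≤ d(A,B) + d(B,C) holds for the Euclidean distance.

d(A,B) = √(4² + 1² + 9² + 1²) = √99 ≈ 9.9499, d(B,C) = √(4² + 9² + 10² + 2²) = √201 ≈ 14.1774, d(A,C) = √(8² + 8² + 1² + 3²) = √138 ≈ 11.7473.
d(A,C) ≈ 11.7473 ≤ 9.9499 + 14.1774 = 24.1273. Triangle inequality is satisfied.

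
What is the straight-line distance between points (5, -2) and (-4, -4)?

√(Σ(x_i - y_i)²) = √((5 - (-4))² + (-2 - (-4))²)
= √(9² + 2²) = √(81 + 4) = √85 ≈ 9.2195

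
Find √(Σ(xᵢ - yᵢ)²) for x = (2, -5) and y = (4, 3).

√(Σ(x_i - y_i)²) = √((2 - 4)² + (-5 - 3)²)
= √((-2)² + (-8)²) = √(4 + 64) = √68 ≈ 8.2462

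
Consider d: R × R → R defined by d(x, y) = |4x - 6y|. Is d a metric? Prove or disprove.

No. d fails symmetry: d(6, 7) = |4·6 - 6·7| = |-18| = 18, but d(7, 6) = |4·7 - 6·6| = |-8| = 8. Since 18 ≠ 8, d(x,y) ≠ d(y,x) in general.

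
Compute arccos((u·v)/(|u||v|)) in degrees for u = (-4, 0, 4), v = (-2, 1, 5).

With u = (-4, 0, 4), v = (-2, 1, 5):
u·v = (-4)·(-2) + 0·1 + 4·5 = 8 + 0 + 20 = 28.
|u| = √((-4)² + 0² + 4²) = √32, |v| = √((-2)² + 1² + 5²) = √30, so |u||v| = √(32·30) = √960.
cos θ = (u·v)/(|u||v|) = 28/√960 ≈ 0.903696
θ = arccos(0.903696) ≈ 25.35°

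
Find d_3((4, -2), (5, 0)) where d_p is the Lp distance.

(Σ|x_i - y_i|^3)^(1/3) = (|4 - 5|^3 + |-2 - 0|^3)^(1/3)
= (1^3 + 2^3)^(1/3) = (1 + 8)^(1/3) = (9)^(1/3) ≈ 2.0801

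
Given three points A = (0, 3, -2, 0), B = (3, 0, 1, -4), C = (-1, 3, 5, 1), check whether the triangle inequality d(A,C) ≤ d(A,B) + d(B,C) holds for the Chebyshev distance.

d(A,B) = max(3, 3, 3, 4) = 4, d(B,C) = max(4, 3, 4, 5) = 5, d(A,C) = max(1, 0, 7, 1) = 7.
d(A,C) = 7 ≤ 4 + 5 = 9. Triangle inequality is satisfied.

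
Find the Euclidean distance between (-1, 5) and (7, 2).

√(Σ(x_i - y_i)²) = √((-1 - 7)² + (5 - 2)²)
= √((-8)² + 3²) = √(64 + 9) = √73 ≈ 8.544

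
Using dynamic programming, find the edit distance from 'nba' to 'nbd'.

Let D[i][j] be the edit distance between the first i characters of 'nba' and the first j characters of 'nbd', with D[i][0] = i, D[0][j] = j, and D[i][j] = D[i-1][j-1] if the characters match, else 1 + min(D[i-1][j], D[i][j-1], D[i-1][j-1]). Filling the table (rows: prefixes of 'nba', columns: prefixes of 'nbd'):
     ε  n  b  d
  ε  0  1  2  3
  n  1  0  1  2
  b  2  1  0  1
  a  3  2  1  1
The bottom-right entry gives D[3][3] = 1, so no sequence of fewer than 1 edit works. Backtracking through the table gives one optimal edit sequence (1 edit):
  nba → nbd (sub a→d @3)
Edit distance = 1.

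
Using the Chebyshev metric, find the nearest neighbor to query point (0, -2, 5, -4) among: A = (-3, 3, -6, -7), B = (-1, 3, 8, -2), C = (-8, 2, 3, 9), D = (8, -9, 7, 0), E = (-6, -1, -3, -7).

Distances: d(A) = 11, d(B) = 5, d(C) = 13, d(D) = 8, d(E) = 8. Nearest: B = (-1, 3, 8, -2) with distance 5.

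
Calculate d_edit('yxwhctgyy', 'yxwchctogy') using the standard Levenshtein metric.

Let D[i][j] be the edit distance between the first i characters of 'yxwhctgyy' and the first j characters of 'yxwchctogy', with D[i][0] = i, D[0][j] = j, and D[i][j] = D[i-1][j-1] if the characters match, else 1 + min(D[i-1][j], D[i][j-1], D[i-1][j-1]). Filling the table (rows: prefixes of 'yxwhctgyy', columns: prefixes of 'yxwchctogy'):
     ε  y  x  w  c  h  c  t  o  g  y
  ε  0  1  2  3  4  5  6  7  8  9 10
  y  1  0  1  2  3  4  5  6  7  8  9
  x  2  1  0  1  2  3  4  5  6  7  8
  w  3  2  1  0  1  2  3  4  5  6  7
  h  4  3  2  1  1  1  2  3  4  5  6
  c  5  4  3  2  1  2  1  2  3  4  5
  t  6  5  4  3  2  2  2  1  2  3  4
  g  7  6  5  4  3  3  3  2  2  2  3
  y  8  7  6  5  4  4  4  3  3  3  2
  y  9  8  7  6  5  5  5  4  4  4  3
The bottom-right entry gives D[9][10] = 3, so no sequence of fewer than 3 edits works. Backtracking through the table gives one optimal edit sequence (3 edits):
  yxwhctgyy → yxwchctgyy (ins c @4)
  yxwchctgyy → yxwchctoyy (sub g→o @8)
  yxwchctoyy → yxwchctogy (sub y→g @9)
Edit distance = 3.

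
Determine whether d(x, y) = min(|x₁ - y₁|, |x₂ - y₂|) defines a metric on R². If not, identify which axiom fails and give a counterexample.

No. d fails identity of indiscernibles: take x = (4, 0) and y = (4, 8). Then d(x,y) = min(|4 - 4|, |0 - 8|) = min(0, 8) = 0, yet x ≠ y.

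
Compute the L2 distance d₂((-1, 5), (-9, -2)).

√(Σ(x_i - y_i)²) = √((-1 - (-9))² + (5 - (-2))²)
= √(8² + 7²) = √(64 + 49) = √113 ≈ 10.6301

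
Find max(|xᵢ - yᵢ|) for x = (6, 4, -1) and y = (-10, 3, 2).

max(|x_i - y_i|) = max(|6 - (-10)|, |4 - 3|, |-1 - 2|) = max(16, 1, 3) = 16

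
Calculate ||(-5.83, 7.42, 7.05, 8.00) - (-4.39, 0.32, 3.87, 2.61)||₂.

√(Σ(x_i - y_i)²) = √((-5.83 - (-4.39))² + (7.42 - 0.32)² + (7.05 - 3.87)² + (8 - 2.61)²)
= √((-1.44)² + 7.1² + 3.18² + 5.39²) = √(2.0736 + 50.41 + 10.1124 + 29.0521) = √91.6481 ≈ 9.5733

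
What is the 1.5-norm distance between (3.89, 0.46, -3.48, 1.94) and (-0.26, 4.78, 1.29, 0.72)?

(Σ|x_i - y_i|^1.5)^(1/1.5) = (|3.89 - (-0.26)|^1.5 + |0.46 - 4.78|^1.5 + |-3.48 - 1.29|^1.5 + |1.94 - 0.72|^1.5)^(1/1.5)
= (4.15^1.5 + 4.32^1.5 + 4.77^1.5 + 1.22^1.5)^(1/1.5) ≈ (8.4542 + 8.979 + 10.4178 + 1.3475)^(1/1.5) = (29.1985)^(1/1.5) ≈ 9.4822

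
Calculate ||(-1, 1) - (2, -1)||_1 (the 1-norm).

Σ|x_i - y_i| = |-1 - 2| + |1 - (-1)| = 3 + 2 = 5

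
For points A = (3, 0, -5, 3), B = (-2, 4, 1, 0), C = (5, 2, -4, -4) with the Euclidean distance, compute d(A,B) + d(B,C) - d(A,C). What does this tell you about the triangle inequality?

d(A,B) = √(5² + 4² + 6² + 3²) = √86 ≈ 9.2736, d(B,C) = √(7² + 2² + 5² + 4²) = √94 ≈ 9.6954, d(A,C) = √(2² + 2² + 1² + 7²) = √58 ≈ 7.6158.
d(A,B) + d(B,C) - d(A,C) = 9.2736 + 9.6954 - 7.6158 = 18.969 - 7.6158 = 11.3532 (to 4 decimal places). This is ≥ 0, so the triangle inequality holds for these points.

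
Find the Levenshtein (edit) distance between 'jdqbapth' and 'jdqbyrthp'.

Let D[i][j] be the edit distance between the first i characters of 'jdqbapth' and the first j characters of 'jdqbyrthp', with D[i][0] = i, D[0][j] = j, and D[i][j] = D[i-1][j-1] if the characters match, else 1 + min(D[i-1][j], D[i][j-1], D[i-1][j-1]). Filling the table (rows: prefixes of 'jdqbapth', columns: prefixes of 'jdqbyrthp'):
     ε  j  d  q  b  y  r  t  h  p
  ε  0  1  2  3  4  5  6  7  8  9
  j  1  0  1  2  3  4  5  6  7  8
  d  2  1  0  1  2  3  4  5  6  7
  q  3  2  1  0  1  2  3  4  5  6
  b  4  3  2  1  0  1  2  3  4  5
  a  5  4  3  2  1  1  2  3  4  5
  p  6  5  4  3  2  2  2  3  4  4
  t  7  6  5  4  3  3  3  2  3  4
  h  8  7  6  5  4  4  4  3  2  3
The bottom-right entry gives D[8][9] = 3, so no sequence of fewer than 3 edits works. Backtracking through the table gives one optimal edit sequence (3 edits):
  jdqbapth → jdqbypth (sub a→y @5)
  jdqbypth → jdqbyrth (sub p→r @6)
  jdqbyrth → jdqbyrthp (ins p @9)
Edit distance = 3.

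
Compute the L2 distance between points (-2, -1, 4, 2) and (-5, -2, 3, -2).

(Σ|x_i - y_i|^2)^(1/2) = (|-2 - (-5)|^2 + |-1 - (-2)|^2 + |4 - 3|^2 + |2 - (-2)|^2)^(1/2)
= (3^2 + 1^2 + 1^2 + 4^2)^(1/2) = (9 + 1 + 1 + 16)^(1/2) = (27)^(1/2) ≈ 5.1962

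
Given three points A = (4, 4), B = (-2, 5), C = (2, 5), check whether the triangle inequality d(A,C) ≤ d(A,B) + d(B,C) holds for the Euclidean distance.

d(A,B) = √(6² + 1²) = √37 ≈ 6.0828, d(B,C) = √(4² + 0²) = √16 = 4, d(A,C) = √(2² + 1²) = √5 ≈ 2.2361.
d(A,C) ≈ 2.2361 ≤ 6.0828 + 4 = 10.0828. Triangle inequality is satisfied.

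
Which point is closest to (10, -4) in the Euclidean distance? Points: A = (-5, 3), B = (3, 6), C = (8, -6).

Distances: d(A) ≈ 16.5529, d(B) ≈ 12.2066, d(C) ≈ 2.8284. Nearest: C = (8, -6) with distance 2.8284.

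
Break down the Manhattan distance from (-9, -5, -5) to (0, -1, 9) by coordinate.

Σ|x_i - y_i| = |-9 - 0| + |-5 - (-1)| + |-5 - 9| = 9 + 4 + 14 = 27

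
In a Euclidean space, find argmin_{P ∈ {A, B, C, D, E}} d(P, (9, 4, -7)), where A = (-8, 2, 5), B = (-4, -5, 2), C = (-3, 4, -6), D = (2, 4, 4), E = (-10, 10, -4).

Distances: d(A) ≈ 20.9045, d(B) ≈ 18.1934, d(C) ≈ 12.0416, d(D) ≈ 13.0384, d(E) ≈ 20.1494. Nearest: C = (-3, 4, -6) with distance 12.0416.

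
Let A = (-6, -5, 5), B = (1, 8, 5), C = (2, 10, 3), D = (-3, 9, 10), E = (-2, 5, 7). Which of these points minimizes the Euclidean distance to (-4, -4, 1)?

Distances: d(A) ≈ 4.5826, d(B) ≈ 13.6015, d(C) ≈ 15.3623, d(D) ≈ 15.843, d(E) = 11. Nearest: A = (-6, -5, 5) with distance 4.5826.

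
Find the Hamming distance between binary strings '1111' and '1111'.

Differing positions: none. Hamming distance = 0.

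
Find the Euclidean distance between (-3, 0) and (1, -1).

√(Σ(x_i - y_i)²) = √((-3 - 1)² + (0 - (-1))²)
= √((-4)² + 1²) = √(16 + 1) = √17 ≈ 4.1231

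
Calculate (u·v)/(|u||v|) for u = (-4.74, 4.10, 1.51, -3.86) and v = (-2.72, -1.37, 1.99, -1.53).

With u = (-4.74, 4.10, 1.51, -3.86), v = (-2.72, -1.37, 1.99, -1.53):
u·v = (-4.74)·(-2.72) + 4.1·(-1.37) + 1.51·1.99 + (-3.86)·(-1.53) = 12.8928 + (-5.617) + 3.0049 + 5.9058 = 16.1865.
|u| = √((-4.74)² + 4.1² + 1.51² + (-3.86)²) = √(22.4676 + 16.81 + 2.2801 + 14.8996) = √56.4573, |v| = √((-2.72)² + (-1.37)² + 1.99² + (-1.53)²) = √(7.3984 + 1.8769 + 3.9601 + 2.3409) = √15.5763.
cos θ = (u·v)/(|u||v|) = 16.1865/(√56.4573·√15.5763) ≈ 0.5458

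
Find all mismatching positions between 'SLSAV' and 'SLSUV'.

Differing positions: 4. Hamming distance = 1.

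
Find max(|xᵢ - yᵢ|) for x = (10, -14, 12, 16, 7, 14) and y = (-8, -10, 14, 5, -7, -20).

max(|x_i - y_i|) = max(|10 - (-8)|, |-14 - (-10)|, |12 - 14|, |16 - 5|, |7 - (-7)|, |14 - (-20)|) = max(18, 4, 2, 11, 14, 34) = 34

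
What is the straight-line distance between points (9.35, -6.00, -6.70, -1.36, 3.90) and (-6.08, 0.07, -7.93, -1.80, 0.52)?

√(Σ(x_i - y_i)²) = √((9.35 - (-6.08))² + (-6 - 0.07)² + (-6.7 - (-7.93))² + (-1.36 - (-1.8))² + (3.9 - 0.52)²)
= √(15.43² + (-6.07)² + 1.23² + 0.44² + 3.38²) = √(238.0849 + 36.8449 + 1.5129 + 0.1936 + 11.4244) = √288.0607 ≈ 16.9724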